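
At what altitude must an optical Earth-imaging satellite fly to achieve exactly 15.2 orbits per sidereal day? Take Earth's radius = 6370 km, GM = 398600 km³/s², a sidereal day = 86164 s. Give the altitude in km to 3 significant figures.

501 km

Required period T = 86164 / 15.2 = 5668.7 s.
From T = 2π√(a³/μ): a = (μ T²/4π²)^(1/3) = (398600 × 5668.7² / 4π²)^(1/3) = 6871 km.
Altitude h = a − R = 6871 − 6370 = 501 km.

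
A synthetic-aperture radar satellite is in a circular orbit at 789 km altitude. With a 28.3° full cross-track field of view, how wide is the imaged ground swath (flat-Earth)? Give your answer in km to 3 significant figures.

398 km

Half-angle = 28.3°/2 = 14.15°.
Swath width ≈ 2h·tan(θ/2) = 2 × 789 × tan(14.15°) = 397.8 km.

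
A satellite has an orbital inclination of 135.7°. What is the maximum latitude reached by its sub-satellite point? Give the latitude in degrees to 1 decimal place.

44.3°

Retrograde orbit: the ground track reaches ±(180° − i) = ±(180 − 135.7) = ±44.3°.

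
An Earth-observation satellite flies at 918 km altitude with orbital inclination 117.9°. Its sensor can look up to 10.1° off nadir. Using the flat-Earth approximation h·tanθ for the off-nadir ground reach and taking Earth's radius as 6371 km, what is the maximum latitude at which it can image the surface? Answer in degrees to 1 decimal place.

Retrograde orbit: the ground track reaches ±(180° − i) = ±(180 − 117.9) = ±62.1°.
Sensor half-swath on the ground ≈ 918·tan(10.1°) = 164 km = 1.47° of latitude.
Maximum observable latitude ≈ 62.1 + 1.47 = 63.6°.

63.6°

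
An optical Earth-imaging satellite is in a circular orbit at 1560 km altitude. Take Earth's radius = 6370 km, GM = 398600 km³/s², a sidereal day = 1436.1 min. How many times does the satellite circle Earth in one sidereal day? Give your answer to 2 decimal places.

Semi-major axis a = 6370 + 1560 = 7930 km. Period T = 2π√(a³/μ) = 2π√(7930³/398600) = 7027.8 s = 117.13 min.
Orbits per sidereal day = 86166 / 7027.8 = 12.261.

12.26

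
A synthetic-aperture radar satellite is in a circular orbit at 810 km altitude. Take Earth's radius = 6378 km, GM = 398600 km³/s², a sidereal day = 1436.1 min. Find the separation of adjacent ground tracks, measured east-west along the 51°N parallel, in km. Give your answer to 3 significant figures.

Semi-major axis a = 6378 + 810 = 7188 km. Period T = 2π√(a³/μ) = 2π√(7188³/398600) = 6064.9 s = 101.08 min.
Node shift per orbit = (6064.9/86166) × 360° = 25.34°.
Equatorial spacing = 25.34 × 111.3 km/° = 2821 km.
At 51° latitude, spacing = 2821 × cos(51°) = 1775 km.

1780 km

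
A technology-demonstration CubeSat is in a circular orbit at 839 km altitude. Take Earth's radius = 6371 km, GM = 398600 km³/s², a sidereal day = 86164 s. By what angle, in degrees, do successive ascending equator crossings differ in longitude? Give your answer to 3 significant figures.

25.5°

Semi-major axis a = 6371 + 839 = 7210 km. Period T = 2π√(a³/μ) = 2π√(7210³/398600) = 6092.8 s = 101.55 min.
During one orbit Earth rotates (6092.8 / 86164) × 360° = 25.46°.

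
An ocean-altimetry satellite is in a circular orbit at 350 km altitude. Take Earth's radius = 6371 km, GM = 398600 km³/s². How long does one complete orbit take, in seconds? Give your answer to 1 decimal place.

5483.6 seconds

Semi-major axis a = 6371 + 350 = 6721 km. Period T = 2π√(a³/μ) = 2π√(6721³/398600) = 5483.6 s = 91.39 min.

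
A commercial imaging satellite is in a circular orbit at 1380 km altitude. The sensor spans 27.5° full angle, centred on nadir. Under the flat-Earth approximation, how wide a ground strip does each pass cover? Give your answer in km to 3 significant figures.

675 km

Half-angle = 27.5°/2 = 13.75°.
Swath width ≈ 2h·tan(θ/2) = 2 × 1380 × tan(13.75°) = 675.4 km.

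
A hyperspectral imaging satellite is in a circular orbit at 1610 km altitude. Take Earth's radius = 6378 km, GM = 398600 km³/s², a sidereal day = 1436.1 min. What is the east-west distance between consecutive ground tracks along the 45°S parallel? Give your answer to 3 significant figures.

Semi-major axis a = 6378 + 1610 = 7988 km. Period T = 2π√(a³/μ) = 2π√(7988³/398600) = 7105.1 s = 118.42 min.
Node shift per orbit = (7105.1/86166) × 360° = 29.68°.
Equatorial spacing = 29.68 × 111.3 km/° = 3304 km.
At 45° latitude, spacing = 3304 × cos(45°) = 2337 km.

2340 km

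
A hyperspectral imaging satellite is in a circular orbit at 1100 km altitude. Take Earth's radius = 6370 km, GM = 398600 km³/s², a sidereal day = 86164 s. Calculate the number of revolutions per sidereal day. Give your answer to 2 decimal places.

13.41

Semi-major axis a = 6370 + 1100 = 7470 km. Period T = 2π√(a³/μ) = 2π√(7470³/398600) = 6425.3 s = 107.09 min.
Orbits per sidereal day = 86164 / 6425.3 = 13.410.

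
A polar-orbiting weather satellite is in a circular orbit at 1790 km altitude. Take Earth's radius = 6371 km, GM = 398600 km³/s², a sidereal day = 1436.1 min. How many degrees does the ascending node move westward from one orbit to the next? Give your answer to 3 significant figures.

Semi-major axis a = 6371 + 1790 = 8161 km. Period T = 2π√(a³/μ) = 2π√(8161³/398600) = 7337.1 s = 122.29 min.
During one orbit Earth rotates (7337.1 / 86166) × 360° = 30.65°.

30.7°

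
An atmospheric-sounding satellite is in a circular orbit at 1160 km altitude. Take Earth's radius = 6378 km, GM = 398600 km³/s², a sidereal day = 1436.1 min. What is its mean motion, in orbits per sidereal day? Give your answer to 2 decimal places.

13.23

Semi-major axis a = 6378 + 1160 = 7538 km. Period T = 2π√(a³/μ) = 2π√(7538³/398600) = 6513.2 s = 108.55 min.
Orbits per sidereal day = 86166 / 6513.2 = 13.229.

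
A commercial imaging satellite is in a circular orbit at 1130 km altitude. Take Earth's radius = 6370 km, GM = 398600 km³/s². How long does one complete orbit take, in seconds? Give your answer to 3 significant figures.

Semi-major axis a = 6370 + 1130 = 7500 km. Period T = 2π√(a³/μ) = 2π√(7500³/398600) = 6464.0 s = 107.73 min.

6460 seconds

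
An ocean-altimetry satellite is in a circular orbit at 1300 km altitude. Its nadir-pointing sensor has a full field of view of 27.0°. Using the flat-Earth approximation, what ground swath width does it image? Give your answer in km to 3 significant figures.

624 km

Half-angle = 27.0°/2 = 13.5°.
Swath width ≈ 2h·tan(θ/2) = 2 × 1300 × tan(13.5°) = 624.2 km.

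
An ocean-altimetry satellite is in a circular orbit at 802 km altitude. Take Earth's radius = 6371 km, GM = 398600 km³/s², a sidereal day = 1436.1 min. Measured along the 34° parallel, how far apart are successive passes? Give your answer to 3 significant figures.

2330 km

Semi-major axis a = 6371 + 802 = 7173 km. Period T = 2π√(a³/μ) = 2π√(7173³/398600) = 6045.9 s = 100.77 min.
Node shift per orbit = (6045.9/86166) × 360° = 25.26°.
Equatorial spacing = 25.26 × 111.2 km/° = 2809 km.
At 34° latitude, spacing = 2809 × cos(34°) = 2329 km.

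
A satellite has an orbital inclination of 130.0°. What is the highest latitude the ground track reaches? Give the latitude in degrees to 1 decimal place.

Retrograde orbit: the ground track reaches ±(180° − i) = ±(180 − 130.0) = ±50.0°.

50.0°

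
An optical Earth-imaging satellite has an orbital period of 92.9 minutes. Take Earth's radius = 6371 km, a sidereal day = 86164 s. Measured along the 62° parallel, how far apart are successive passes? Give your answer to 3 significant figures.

T = 92.9 min = 5574.0 s.
Node shift per orbit = (5574.0/86164) × 360° = 23.29°.
Equatorial spacing = 23.29 × 111.2 km/° = 2590 km.
At 62° latitude, spacing = 2590 × cos(62°) = 1216 km.

1220 km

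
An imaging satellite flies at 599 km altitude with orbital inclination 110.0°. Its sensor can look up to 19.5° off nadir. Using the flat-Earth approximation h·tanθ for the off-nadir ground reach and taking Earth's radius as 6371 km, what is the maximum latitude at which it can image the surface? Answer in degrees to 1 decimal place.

71.9°

Retrograde orbit: the ground track reaches ±(180° − i) = ±(180 − 110.0) = ±70.0°.
Sensor half-swath on the ground ≈ 599·tan(19.5°) = 212 km = 1.91° of latitude.
Maximum observable latitude ≈ 70.0 + 1.91 = 71.9°.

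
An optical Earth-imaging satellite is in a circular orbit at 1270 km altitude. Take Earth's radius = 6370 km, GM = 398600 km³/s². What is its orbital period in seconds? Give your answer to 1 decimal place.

6645.9 seconds

Semi-major axis a = 6370 + 1270 = 7640 km. Period T = 2π√(a³/μ) = 2π√(7640³/398600) = 6645.9 s = 110.76 min.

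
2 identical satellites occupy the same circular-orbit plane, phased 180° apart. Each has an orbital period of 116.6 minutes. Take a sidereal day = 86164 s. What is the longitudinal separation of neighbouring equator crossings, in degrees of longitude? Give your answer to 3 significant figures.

14.6°

T = 116.6 min = 6996.0 s.
Single-satellite node shift = (6996.0/86164) × 360° = 29.23°.
With 2 satellites evenly phased, successive equator crossings are 29.23/2 = 14.615° apart.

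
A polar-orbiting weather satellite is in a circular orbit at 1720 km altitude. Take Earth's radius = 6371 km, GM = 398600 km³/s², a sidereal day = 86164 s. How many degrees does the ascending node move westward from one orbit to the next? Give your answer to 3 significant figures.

30.3°

Semi-major axis a = 6371 + 1720 = 8091 km. Period T = 2π√(a³/μ) = 2π√(8091³/398600) = 7242.9 s = 120.72 min.
During one orbit Earth rotates (7242.9 / 86164) × 360° = 30.26°.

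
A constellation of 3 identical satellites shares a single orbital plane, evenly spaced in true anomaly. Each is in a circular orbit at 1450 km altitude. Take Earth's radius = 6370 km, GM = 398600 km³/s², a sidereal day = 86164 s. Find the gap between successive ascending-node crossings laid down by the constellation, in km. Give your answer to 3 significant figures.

Semi-major axis a = 6370 + 1450 = 7820 km. Period T = 2π√(a³/μ) = 2π√(7820³/398600) = 6882.1 s = 114.70 min.
Single-satellite node shift = (6882.1/86164) × 360° = 28.75°.
With 3 satellites evenly phased, successive equator crossings are 28.75/3 = 9.585° apart.
That is 9.585 × 111.2 = 1066 km at the equator.

1070 km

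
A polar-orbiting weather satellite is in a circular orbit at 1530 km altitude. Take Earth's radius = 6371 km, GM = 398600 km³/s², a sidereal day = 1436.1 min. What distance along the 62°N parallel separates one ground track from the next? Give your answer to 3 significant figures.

1520 km

Semi-major axis a = 6371 + 1530 = 7901 km. Period T = 2π√(a³/μ) = 2π√(7901³/398600) = 6989.3 s = 116.49 min.
Node shift per orbit = (6989.3/86166) × 360° = 29.20°.
Equatorial spacing = 29.20 × 111.2 km/° = 3247 km.
At 62° latitude, spacing = 3247 × cos(62°) = 1524 km.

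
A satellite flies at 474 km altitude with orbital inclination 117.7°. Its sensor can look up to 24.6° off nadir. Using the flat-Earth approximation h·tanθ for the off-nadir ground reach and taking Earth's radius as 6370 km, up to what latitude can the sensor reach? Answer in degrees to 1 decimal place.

Retrograde orbit: the ground track reaches ±(180° − i) = ±(180 − 117.7) = ±62.3°.
Sensor half-swath on the ground ≈ 474·tan(24.6°) = 217 km = 1.95° of latitude.
Maximum observable latitude ≈ 62.3 + 1.95 = 64.3°.

64.3°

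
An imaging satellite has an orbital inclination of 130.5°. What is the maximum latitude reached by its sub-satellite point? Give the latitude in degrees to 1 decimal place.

Retrograde orbit: the ground track reaches ±(180° − i) = ±(180 − 130.5) = ±49.5°.

49.5°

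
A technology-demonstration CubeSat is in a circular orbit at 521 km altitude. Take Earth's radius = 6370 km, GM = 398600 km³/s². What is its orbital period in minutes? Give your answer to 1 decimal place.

Semi-major axis a = 6370 + 521 = 6891 km. Period T = 2π√(a³/μ) = 2π√(6891³/398600) = 5692.9 s = 94.88 min.

94.9 min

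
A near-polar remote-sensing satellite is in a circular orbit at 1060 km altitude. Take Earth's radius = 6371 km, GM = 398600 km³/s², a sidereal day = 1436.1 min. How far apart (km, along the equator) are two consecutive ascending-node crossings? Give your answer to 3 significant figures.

2960 km

Semi-major axis a = 6371 + 1060 = 7431 km. Period T = 2π√(a³/μ) = 2π√(7431³/398600) = 6375.0 s = 106.25 min.
During one orbit Earth rotates (6375.0 / 86166) × 360° = 26.63°.
At the equator that is 26.63° × (2π·6371/360) km/° = 26.63 × 111.2 = 2962 km.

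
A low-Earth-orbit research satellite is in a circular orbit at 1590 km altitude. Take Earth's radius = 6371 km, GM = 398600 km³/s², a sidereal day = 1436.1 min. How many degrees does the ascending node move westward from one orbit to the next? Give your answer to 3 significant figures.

Semi-major axis a = 6371 + 1590 = 7961 km. Period T = 2π√(a³/μ) = 2π√(7961³/398600) = 7069.1 s = 117.82 min.
During one orbit Earth rotates (7069.1 / 86166) × 360° = 29.53°.

29.5°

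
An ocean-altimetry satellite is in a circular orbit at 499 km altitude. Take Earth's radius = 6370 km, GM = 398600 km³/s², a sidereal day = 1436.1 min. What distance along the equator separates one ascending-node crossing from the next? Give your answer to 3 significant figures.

Semi-major axis a = 6370 + 499 = 6869 km. Period T = 2π√(a³/μ) = 2π√(6869³/398600) = 5665.7 s = 94.43 min.
During one orbit Earth rotates (5665.7 / 86166) × 360° = 23.67°.
At the equator that is 23.67° × (2π·6370/360) km/° = 23.67 × 111.2 = 2632 km.

2630 km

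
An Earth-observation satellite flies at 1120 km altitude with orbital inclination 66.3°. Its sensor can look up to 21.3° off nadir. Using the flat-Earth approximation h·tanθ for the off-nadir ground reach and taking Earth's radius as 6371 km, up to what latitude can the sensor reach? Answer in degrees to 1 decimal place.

For a prograde orbit the ground track reaches latitude ±i = ±66.3°.
Sensor half-swath on the ground ≈ 1120·tan(21.3°) = 437 km = 3.93° of latitude.
Maximum observable latitude ≈ 66.3 + 3.93 = 70.2°.

70.2°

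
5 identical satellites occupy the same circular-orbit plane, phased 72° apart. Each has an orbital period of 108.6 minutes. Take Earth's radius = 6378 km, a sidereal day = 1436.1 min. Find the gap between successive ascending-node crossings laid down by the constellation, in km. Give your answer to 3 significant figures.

606 km

T = 108.6 min = 6516.0 s.
Single-satellite node shift = (6516.0/86166) × 360° = 27.22°.
With 5 satellites evenly phased, successive equator crossings are 27.22/5 = 5.445° apart.
That is 5.445 × 111.3 = 606 km at the equator.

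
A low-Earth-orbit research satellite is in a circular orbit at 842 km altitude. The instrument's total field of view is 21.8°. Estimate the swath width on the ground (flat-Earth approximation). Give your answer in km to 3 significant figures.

Half-angle = 21.8°/2 = 10.9°.
Swath width ≈ 2h·tan(θ/2) = 2 × 842 × tan(10.9°) = 324.3 km.

324 km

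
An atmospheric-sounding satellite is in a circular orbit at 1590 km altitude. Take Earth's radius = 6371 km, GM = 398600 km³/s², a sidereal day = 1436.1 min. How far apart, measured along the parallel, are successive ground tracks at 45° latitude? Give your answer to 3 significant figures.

2320 km

Semi-major axis a = 6371 + 1590 = 7961 km. Period T = 2π√(a³/μ) = 2π√(7961³/398600) = 7069.1 s = 117.82 min.
Node shift per orbit = (7069.1/86166) × 360° = 29.53°.
Equatorial spacing = 29.53 × 111.2 km/° = 3284 km.
At 45° latitude, spacing = 3284 × cos(45°) = 2322 km.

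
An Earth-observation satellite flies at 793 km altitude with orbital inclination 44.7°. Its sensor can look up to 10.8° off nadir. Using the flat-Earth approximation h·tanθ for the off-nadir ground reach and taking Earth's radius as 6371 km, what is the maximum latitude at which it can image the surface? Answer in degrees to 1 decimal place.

For a prograde orbit the ground track reaches latitude ±i = ±44.7°.
Sensor half-swath on the ground ≈ 793·tan(10.8°) = 151 km = 1.36° of latitude.
Maximum observable latitude ≈ 44.7 + 1.36 = 46.1°.

46.1°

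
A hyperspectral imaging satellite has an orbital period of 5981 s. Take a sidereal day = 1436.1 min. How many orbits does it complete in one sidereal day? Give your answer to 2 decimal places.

Orbits per sidereal day = 86166 / 5981.0 = 14.407.

14.41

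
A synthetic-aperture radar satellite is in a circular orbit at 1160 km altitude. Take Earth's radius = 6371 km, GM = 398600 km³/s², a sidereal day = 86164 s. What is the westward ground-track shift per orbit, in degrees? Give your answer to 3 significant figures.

27.2°

Semi-major axis a = 6371 + 1160 = 7531 km. Period T = 2π√(a³/μ) = 2π√(7531³/398600) = 6504.1 s = 108.40 min.
During one orbit Earth rotates (6504.1 / 86164) × 360° = 27.17°.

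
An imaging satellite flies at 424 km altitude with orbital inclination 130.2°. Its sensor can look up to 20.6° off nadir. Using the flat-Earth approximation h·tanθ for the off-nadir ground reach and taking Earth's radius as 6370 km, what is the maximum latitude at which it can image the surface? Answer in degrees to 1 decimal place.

51.2°

Retrograde orbit: the ground track reaches ±(180° − i) = ±(180 − 130.2) = ±49.8°.
Sensor half-swath on the ground ≈ 424·tan(20.6°) = 159 km = 1.43° of latitude.
Maximum observable latitude ≈ 49.8 + 1.43 = 51.2°.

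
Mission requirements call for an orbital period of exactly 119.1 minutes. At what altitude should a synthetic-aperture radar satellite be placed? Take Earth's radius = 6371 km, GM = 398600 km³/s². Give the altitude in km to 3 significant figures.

T = 119.1 min = 7146.0 s.
From T = 2π√(a³/μ): a = (μ T²/4π²)^(1/3) = (398600 × 7146.0² / 4π²)^(1/3) = 8019 km.
Altitude h = a − R = 8019 − 6371 = 1648 km.

1650 km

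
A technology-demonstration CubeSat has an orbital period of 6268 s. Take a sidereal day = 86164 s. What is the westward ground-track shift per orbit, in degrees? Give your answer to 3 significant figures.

26.2°

During one orbit Earth rotates (6268.0 / 86164) × 360° = 26.19°.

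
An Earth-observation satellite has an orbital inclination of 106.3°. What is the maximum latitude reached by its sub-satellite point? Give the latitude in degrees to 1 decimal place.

Retrograde orbit: the ground track reaches ±(180° − i) = ±(180 − 106.3) = ±73.7°.

73.7°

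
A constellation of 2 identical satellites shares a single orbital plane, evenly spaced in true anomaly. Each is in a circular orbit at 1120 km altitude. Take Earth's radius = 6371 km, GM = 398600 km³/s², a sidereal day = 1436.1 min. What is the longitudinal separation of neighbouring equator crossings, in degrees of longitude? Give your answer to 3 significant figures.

13.5°

Semi-major axis a = 6371 + 1120 = 7491 km. Period T = 2π√(a³/μ) = 2π√(7491³/398600) = 6452.4 s = 107.54 min.
Single-satellite node shift = (6452.4/86166) × 360° = 26.96°.
With 2 satellites evenly phased, successive equator crossings are 26.96/2 = 13.479° apart.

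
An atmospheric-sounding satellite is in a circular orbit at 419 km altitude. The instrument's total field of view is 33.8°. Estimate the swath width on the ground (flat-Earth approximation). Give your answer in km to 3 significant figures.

Half-angle = 33.8°/2 = 16.9°.
Swath width ≈ 2h·tan(θ/2) = 2 × 419 × tan(16.9°) = 254.6 km.

255 km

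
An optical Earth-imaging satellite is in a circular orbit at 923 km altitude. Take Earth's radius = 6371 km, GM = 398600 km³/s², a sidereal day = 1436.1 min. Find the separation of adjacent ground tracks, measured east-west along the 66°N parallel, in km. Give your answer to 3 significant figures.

1170 km

Semi-major axis a = 6371 + 923 = 7294 km. Period T = 2π√(a³/μ) = 2π√(7294³/398600) = 6199.5 s = 103.33 min.
Node shift per orbit = (6199.5/86166) × 360° = 25.90°.
Equatorial spacing = 25.90 × 111.2 km/° = 2880 km.
At 66° latitude, spacing = 2880 × cos(66°) = 1171 km.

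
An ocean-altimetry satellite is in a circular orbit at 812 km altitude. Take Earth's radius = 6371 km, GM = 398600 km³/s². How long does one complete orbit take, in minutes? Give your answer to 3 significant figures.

Semi-major axis a = 6371 + 812 = 7183 km. Period T = 2π√(a³/μ) = 2π√(7183³/398600) = 6058.6 s = 100.98 min.

101 min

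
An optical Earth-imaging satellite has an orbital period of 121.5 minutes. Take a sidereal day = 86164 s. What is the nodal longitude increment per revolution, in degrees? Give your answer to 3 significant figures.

30.5°

T = 121.5 min = 7290.0 s.
During one orbit Earth rotates (7290.0 / 86164) × 360° = 30.46°.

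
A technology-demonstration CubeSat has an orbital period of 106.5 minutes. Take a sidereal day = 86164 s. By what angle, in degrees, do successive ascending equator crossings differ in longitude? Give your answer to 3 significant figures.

T = 106.5 min = 6390.0 s.
During one orbit Earth rotates (6390.0 / 86164) × 360° = 26.70°.

26.7°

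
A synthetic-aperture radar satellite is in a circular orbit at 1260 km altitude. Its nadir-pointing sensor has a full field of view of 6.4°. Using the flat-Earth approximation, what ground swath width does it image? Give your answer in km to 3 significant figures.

Half-angle = 6.4°/2 = 3.2°.
Swath width ≈ 2h·tan(θ/2) = 2 × 1260 × tan(3.2°) = 140.9 km.

141 km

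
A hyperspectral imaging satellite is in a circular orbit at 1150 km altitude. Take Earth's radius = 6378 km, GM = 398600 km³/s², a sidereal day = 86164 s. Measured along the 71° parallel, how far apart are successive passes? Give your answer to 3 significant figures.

984 km

Semi-major axis a = 6378 + 1150 = 7528 km. Period T = 2π√(a³/μ) = 2π√(7528³/398600) = 6500.3 s = 108.34 min.
Node shift per orbit = (6500.3/86164) × 360° = 27.16°.
Equatorial spacing = 27.16 × 111.3 km/° = 3023 km.
At 71° latitude, spacing = 3023 × cos(71°) = 984 km.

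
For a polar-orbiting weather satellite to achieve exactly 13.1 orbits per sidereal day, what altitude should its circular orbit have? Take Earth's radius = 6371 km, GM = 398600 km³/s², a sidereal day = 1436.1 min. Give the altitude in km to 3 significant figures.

1220 km

Required period T = 86166 / 13.1 = 6577.6 s.
From T = 2π√(a³/μ): a = (μ T²/4π²)^(1/3) = (398600 × 6577.6² / 4π²)^(1/3) = 7588 km.
Altitude h = a − R = 7588 − 6371 = 1217 km.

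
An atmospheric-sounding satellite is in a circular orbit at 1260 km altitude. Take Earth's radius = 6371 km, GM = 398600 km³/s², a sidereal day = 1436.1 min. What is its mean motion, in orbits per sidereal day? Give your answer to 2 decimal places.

Semi-major axis a = 6371 + 1260 = 7631 km. Period T = 2π√(a³/μ) = 2π√(7631³/398600) = 6634.1 s = 110.57 min.
Orbits per sidereal day = 86166 / 6634.1 = 12.988.

12.99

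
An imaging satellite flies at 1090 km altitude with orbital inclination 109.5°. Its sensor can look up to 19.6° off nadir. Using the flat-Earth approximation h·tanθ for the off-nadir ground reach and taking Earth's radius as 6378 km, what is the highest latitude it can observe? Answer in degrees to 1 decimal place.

Retrograde orbit: the ground track reaches ±(180° − i) = ±(180 − 109.5) = ±70.5°.
Sensor half-swath on the ground ≈ 1090·tan(19.6°) = 388 km = 3.49° of latitude.
Maximum observable latitude ≈ 70.5 + 3.49 = 74.0°.

74.0°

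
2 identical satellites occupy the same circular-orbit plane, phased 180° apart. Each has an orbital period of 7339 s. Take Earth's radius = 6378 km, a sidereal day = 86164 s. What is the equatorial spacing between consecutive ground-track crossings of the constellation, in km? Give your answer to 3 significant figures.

1710 km

Single-satellite node shift = (7339.0/86164) × 360° = 30.66°.
With 2 satellites evenly phased, successive equator crossings are 30.66/2 = 15.331° apart.
That is 15.331 × 111.3 = 1707 km at the equator.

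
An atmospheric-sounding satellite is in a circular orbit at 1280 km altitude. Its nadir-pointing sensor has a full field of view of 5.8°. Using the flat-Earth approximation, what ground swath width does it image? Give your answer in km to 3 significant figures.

130 km

Half-angle = 5.8°/2 = 2.9°.
Swath width ≈ 2h·tan(θ/2) = 2 × 1280 × tan(2.9°) = 129.7 km.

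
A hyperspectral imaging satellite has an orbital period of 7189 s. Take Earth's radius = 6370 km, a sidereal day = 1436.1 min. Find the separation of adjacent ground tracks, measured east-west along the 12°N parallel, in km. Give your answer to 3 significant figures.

Node shift per orbit = (7189.0/86166) × 360° = 30.04°.
Equatorial spacing = 30.04 × 111.2 km/° = 3339 km.
At 12° latitude, spacing = 3339 × cos(12°) = 3266 km.

3270 km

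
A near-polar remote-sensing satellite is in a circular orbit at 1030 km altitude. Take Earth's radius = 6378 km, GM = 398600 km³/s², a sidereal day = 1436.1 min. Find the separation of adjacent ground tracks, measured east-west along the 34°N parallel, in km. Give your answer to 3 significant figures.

Semi-major axis a = 6378 + 1030 = 7408 km. Period T = 2π√(a³/μ) = 2π√(7408³/398600) = 6345.5 s = 105.76 min.
Node shift per orbit = (6345.5/86166) × 360° = 26.51°.
Equatorial spacing = 26.51 × 111.3 km/° = 2951 km.
At 34° latitude, spacing = 2951 × cos(34°) = 2447 km.

2450 km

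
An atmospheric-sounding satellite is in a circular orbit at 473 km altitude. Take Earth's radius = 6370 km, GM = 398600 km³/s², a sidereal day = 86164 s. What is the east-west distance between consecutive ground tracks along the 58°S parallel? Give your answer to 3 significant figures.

Semi-major axis a = 6370 + 473 = 6843 km. Period T = 2π√(a³/μ) = 2π√(6843³/398600) = 5633.5 s = 93.89 min.
Node shift per orbit = (5633.5/86164) × 360° = 23.54°.
Equatorial spacing = 23.54 × 111.2 km/° = 2617 km.
At 58° latitude, spacing = 2617 × cos(58°) = 1387 km.

1390 km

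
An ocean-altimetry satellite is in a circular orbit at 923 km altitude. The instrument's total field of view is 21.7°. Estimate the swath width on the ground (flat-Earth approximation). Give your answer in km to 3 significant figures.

354 km

Half-angle = 21.7°/2 = 10.85°.
Swath width ≈ 2h·tan(θ/2) = 2 × 923 × tan(10.85°) = 353.8 km.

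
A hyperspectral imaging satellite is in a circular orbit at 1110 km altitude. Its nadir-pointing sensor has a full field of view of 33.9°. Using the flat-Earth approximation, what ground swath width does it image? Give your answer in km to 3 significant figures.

677 km

Half-angle = 33.9°/2 = 16.95°.
Swath width ≈ 2h·tan(θ/2) = 2 × 1110 × tan(16.95°) = 676.6 km.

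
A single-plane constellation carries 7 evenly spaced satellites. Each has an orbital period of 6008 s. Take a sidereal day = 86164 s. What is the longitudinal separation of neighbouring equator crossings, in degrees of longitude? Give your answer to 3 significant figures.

Single-satellite node shift = (6008.0/86164) × 360° = 25.10°.
With 7 satellites evenly phased, successive equator crossings are 25.10/7 = 3.586° apart.

3.59°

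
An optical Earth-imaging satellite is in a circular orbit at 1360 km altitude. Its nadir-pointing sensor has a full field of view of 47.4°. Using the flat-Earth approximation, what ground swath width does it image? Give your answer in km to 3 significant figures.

1190 km

Half-angle = 47.4°/2 = 23.7°.
Swath width ≈ 2h·tan(θ/2) = 2 × 1360 × tan(23.7°) = 1194.0 km.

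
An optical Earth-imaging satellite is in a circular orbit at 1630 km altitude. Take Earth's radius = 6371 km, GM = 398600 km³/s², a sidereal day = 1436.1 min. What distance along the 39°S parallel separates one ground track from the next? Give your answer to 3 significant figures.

2570 km

Semi-major axis a = 6371 + 1630 = 8001 km. Period T = 2π√(a³/μ) = 2π√(8001³/398600) = 7122.4 s = 118.71 min.
Node shift per orbit = (7122.4/86166) × 360° = 29.76°.
Equatorial spacing = 29.76 × 111.2 km/° = 3309 km.
At 39° latitude, spacing = 3309 × cos(39°) = 2571 km.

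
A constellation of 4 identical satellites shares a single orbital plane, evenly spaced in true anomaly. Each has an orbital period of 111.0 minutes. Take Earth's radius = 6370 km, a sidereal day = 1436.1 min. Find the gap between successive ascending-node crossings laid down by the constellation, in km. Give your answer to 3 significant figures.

773 km

T = 111.0 min = 6660.0 s.
Single-satellite node shift = (6660.0/86166) × 360° = 27.83°.
With 4 satellites evenly phased, successive equator crossings are 27.83/4 = 6.956° apart.
That is 6.956 × 111.2 = 773 km at the equator.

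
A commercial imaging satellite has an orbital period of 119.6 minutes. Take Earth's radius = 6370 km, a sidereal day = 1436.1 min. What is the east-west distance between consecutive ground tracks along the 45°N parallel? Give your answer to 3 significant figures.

2360 km

T = 119.6 min = 7176.0 s.
Node shift per orbit = (7176.0/86166) × 360° = 29.98°.
Equatorial spacing = 29.98 × 111.2 km/° = 3333 km.
At 45° latitude, spacing = 3333 × cos(45°) = 2357 km.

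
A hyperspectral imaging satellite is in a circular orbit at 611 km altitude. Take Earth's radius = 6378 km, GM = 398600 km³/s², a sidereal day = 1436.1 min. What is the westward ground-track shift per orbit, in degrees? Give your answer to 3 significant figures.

Semi-major axis a = 6378 + 611 = 6989 km. Period T = 2π√(a³/μ) = 2π√(6989³/398600) = 5814.8 s = 96.91 min.
During one orbit Earth rotates (5814.8 / 86166) × 360° = 24.29°.

24.3°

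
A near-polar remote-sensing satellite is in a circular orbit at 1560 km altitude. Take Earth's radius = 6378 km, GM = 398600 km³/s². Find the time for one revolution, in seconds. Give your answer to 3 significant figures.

Semi-major axis a = 6378 + 1560 = 7938 km. Period T = 2π√(a³/μ) = 2π√(7938³/398600) = 7038.5 s = 117.31 min.

7040 seconds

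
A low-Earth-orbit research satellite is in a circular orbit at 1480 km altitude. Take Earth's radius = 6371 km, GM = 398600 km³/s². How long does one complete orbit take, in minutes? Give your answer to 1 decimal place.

Semi-major axis a = 6371 + 1480 = 7851 km. Period T = 2π√(a³/μ) = 2π√(7851³/398600) = 6923.1 s = 115.38 min.

115.4 min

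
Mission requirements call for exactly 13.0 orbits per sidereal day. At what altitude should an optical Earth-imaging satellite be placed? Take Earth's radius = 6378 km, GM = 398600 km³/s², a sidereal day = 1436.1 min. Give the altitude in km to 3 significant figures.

Required period T = 86166 / 13.0 = 6628.2 s.
From T = 2π√(a³/μ): a = (μ T²/4π²)^(1/3) = (398600 × 6628.2² / 4π²)^(1/3) = 7626 km.
Altitude h = a − R = 7626 − 6378 = 1248 km.

1250 km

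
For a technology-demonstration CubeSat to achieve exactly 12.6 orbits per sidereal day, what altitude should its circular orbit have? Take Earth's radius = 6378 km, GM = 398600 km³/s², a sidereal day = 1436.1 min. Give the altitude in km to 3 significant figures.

Required period T = 86166 / 12.6 = 6838.6 s.
From T = 2π√(a³/μ): a = (μ T²/4π²)^(1/3) = (398600 × 6838.6² / 4π²)^(1/3) = 7787 km.
Altitude h = a − R = 7787 − 6378 = 1409 km.

1410 km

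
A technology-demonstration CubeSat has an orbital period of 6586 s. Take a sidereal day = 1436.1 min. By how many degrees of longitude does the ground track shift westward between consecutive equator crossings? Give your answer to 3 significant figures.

27.5°

During one orbit Earth rotates (6586.0 / 86166) × 360° = 27.52°.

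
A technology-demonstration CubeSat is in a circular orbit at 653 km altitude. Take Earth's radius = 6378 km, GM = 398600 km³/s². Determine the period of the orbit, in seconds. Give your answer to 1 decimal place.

Semi-major axis a = 6378 + 653 = 7031 km. Period T = 2π√(a³/μ) = 2π√(7031³/398600) = 5867.3 s = 97.79 min.

5867.3 seconds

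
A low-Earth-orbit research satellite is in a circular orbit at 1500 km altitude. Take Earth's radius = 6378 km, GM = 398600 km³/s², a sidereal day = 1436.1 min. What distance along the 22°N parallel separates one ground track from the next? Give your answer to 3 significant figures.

Semi-major axis a = 6378 + 1500 = 7878 km. Period T = 2π√(a³/μ) = 2π√(7878³/398600) = 6958.8 s = 115.98 min.
Node shift per orbit = (6958.8/86166) × 360° = 29.07°.
Equatorial spacing = 29.07 × 111.3 km/° = 3236 km.
At 22° latitude, spacing = 3236 × cos(22°) = 3001 km.

3000 km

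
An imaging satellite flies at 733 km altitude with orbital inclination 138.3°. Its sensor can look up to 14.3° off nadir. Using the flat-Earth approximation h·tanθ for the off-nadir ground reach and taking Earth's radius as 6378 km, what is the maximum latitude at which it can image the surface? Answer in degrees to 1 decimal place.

43.4°

Retrograde orbit: the ground track reaches ±(180° − i) = ±(180 − 138.3) = ±41.7°.
Sensor half-swath on the ground ≈ 733·tan(14.3°) = 187 km = 1.68° of latitude.
Maximum observable latitude ≈ 41.7 + 1.68 = 43.4°.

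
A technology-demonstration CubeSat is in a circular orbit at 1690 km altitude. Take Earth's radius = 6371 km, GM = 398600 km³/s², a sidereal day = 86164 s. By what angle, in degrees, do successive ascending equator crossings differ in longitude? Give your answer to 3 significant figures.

30.1°

Semi-major axis a = 6371 + 1690 = 8061 km. Period T = 2π√(a³/μ) = 2π√(8061³/398600) = 7202.7 s = 120.04 min.
During one orbit Earth rotates (7202.7 / 86164) × 360° = 30.09°.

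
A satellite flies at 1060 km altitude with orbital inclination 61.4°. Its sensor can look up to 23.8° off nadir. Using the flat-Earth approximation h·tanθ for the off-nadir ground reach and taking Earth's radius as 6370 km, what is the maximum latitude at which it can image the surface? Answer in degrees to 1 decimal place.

65.6°

For a prograde orbit the ground track reaches latitude ±i = ±61.4°.
Sensor half-swath on the ground ≈ 1060·tan(23.8°) = 468 km = 4.21° of latitude.
Maximum observable latitude ≈ 61.4 + 4.21 = 65.6°.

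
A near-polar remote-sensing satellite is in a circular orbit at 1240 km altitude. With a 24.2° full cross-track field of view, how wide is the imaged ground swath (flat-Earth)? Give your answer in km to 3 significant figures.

532 km

Half-angle = 24.2°/2 = 12.1°.
Swath width ≈ 2h·tan(θ/2) = 2 × 1240 × tan(12.1°) = 531.7 km.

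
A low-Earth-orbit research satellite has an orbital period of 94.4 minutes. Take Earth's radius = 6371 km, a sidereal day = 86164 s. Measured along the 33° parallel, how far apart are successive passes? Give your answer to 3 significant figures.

2210 km

T = 94.4 min = 5664.0 s.
Node shift per orbit = (5664.0/86164) × 360° = 23.66°.
Equatorial spacing = 23.66 × 111.2 km/° = 2631 km.
At 33° latitude, spacing = 2631 × cos(33°) = 2207 km.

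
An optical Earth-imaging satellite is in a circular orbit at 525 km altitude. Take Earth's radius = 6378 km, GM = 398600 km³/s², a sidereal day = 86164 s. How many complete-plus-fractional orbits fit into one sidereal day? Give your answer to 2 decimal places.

15.10

Semi-major axis a = 6378 + 525 = 6903 km. Period T = 2π√(a³/μ) = 2π√(6903³/398600) = 5707.8 s = 95.13 min.
Orbits per sidereal day = 86164 / 5707.8 = 15.096.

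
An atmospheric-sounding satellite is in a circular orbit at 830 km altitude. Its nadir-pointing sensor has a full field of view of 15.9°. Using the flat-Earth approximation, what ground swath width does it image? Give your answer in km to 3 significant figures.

232 km

Half-angle = 15.9°/2 = 7.95°.
Swath width ≈ 2h·tan(θ/2) = 2 × 830 × tan(7.95°) = 231.8 km.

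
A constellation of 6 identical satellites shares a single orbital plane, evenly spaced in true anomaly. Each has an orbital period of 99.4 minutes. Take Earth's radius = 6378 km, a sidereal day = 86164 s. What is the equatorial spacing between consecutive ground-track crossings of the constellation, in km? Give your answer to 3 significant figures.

462 km

T = 99.4 min = 5964.0 s.
Single-satellite node shift = (5964.0/86164) × 360° = 24.92°.
With 6 satellites evenly phased, successive equator crossings are 24.92/6 = 4.153° apart.
That is 4.153 × 111.3 = 462 km at the equator.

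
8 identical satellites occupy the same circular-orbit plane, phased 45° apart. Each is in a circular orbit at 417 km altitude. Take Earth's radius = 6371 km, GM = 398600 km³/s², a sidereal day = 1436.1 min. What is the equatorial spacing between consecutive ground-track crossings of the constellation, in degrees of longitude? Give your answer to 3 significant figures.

Semi-major axis a = 6371 + 417 = 6788 km. Period T = 2π√(a³/μ) = 2π√(6788³/398600) = 5565.8 s = 92.76 min.
Single-satellite node shift = (5565.8/86166) × 360° = 23.25°.
With 8 satellites evenly phased, successive equator crossings are 23.25/8 = 2.907° apart.

2.91°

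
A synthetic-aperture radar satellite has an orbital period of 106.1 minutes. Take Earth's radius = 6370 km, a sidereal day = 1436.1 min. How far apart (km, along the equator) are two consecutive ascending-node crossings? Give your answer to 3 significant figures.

2960 km

T = 106.1 min = 6366.0 s.
During one orbit Earth rotates (6366.0 / 86166) × 360° = 26.60°.
At the equator that is 26.60° × (2π·6370/360) km/° = 26.60 × 111.2 = 2957 km.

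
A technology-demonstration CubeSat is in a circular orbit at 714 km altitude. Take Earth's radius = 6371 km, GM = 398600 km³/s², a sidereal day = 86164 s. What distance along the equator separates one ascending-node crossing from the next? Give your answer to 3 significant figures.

2760 km

Semi-major axis a = 6371 + 714 = 7085 km. Period T = 2π√(a³/μ) = 2π√(7085³/398600) = 5935.0 s = 98.92 min.
During one orbit Earth rotates (5935.0 / 86164) × 360° = 24.80°.
At the equator that is 24.80° × (2π·6371/360) km/° = 24.80 × 111.2 = 2757 km.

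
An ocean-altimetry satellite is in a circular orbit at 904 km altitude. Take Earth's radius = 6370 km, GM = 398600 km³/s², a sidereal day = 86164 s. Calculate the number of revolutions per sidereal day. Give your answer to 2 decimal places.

13.96

Semi-major axis a = 6370 + 904 = 7274 km. Period T = 2π√(a³/μ) = 2π√(7274³/398600) = 6174.1 s = 102.90 min.
Orbits per sidereal day = 86164 / 6174.1 = 13.956.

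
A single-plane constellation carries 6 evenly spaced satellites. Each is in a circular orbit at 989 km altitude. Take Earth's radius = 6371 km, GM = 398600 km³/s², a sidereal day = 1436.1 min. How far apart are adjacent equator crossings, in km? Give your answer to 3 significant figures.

Semi-major axis a = 6371 + 989 = 7360 km. Period T = 2π√(a³/μ) = 2π√(7360³/398600) = 6283.9 s = 104.73 min.
Single-satellite node shift = (6283.9/86166) × 360° = 26.25°.
With 6 satellites evenly phased, successive equator crossings are 26.25/6 = 4.376° apart.
That is 4.376 × 111.2 = 487 km at the equator.

487 km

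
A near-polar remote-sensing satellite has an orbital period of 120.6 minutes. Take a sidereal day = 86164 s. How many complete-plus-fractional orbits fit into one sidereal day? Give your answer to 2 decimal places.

T = 120.6 min = 7236.0 s.
Orbits per sidereal day = 86164 / 7236.0 = 11.908.

11.91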